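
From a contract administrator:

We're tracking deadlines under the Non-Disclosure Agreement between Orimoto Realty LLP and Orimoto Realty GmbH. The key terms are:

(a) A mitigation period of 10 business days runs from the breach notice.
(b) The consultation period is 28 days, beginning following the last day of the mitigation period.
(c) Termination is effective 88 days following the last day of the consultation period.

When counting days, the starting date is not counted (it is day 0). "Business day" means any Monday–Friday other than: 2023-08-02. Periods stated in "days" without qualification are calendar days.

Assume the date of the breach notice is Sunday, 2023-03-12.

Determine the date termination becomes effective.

2023-07-18

The last day of the mitigation period: 10 business days after Sunday, 2023-03-12, skipping weekends — Mar 13, Mar 14, Mar 15, Mar 16, Mar 17, Mar 20, Mar 21, Mar 22, Mar 23, Mar 24 — lands on Friday, 2023-03-24.
The last day of the consultation period: 28 calendar days after 2023-03-24 is 2023-04-21.
The date termination becomes effective: 2023-04-21 + 88 days = 2023-07-18.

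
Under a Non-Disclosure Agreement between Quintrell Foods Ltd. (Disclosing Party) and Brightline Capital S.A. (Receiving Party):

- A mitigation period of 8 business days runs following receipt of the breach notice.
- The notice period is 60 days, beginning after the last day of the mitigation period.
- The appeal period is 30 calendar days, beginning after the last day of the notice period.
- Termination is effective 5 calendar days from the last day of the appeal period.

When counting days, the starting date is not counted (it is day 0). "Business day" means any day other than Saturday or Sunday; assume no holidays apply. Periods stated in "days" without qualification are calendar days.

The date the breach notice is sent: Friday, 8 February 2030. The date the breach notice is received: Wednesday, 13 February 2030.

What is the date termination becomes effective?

31 May 2030

The last day of the mitigation period: counting 8 business days from Wednesday, 13 February 2030 (Feb 14, Feb 15, Feb 18, Feb 19, Feb 20, Feb 21, Feb 22, Feb 25, skipping weekends) reaches Monday, 25 February 2030.
Adding 60 calendar days to 25 February 2030 gives 26 April 2030, which is the last day of the notice period.
Adding 30 calendar days to 26 April 2030 gives 26 May 2030, which is the last day of the appeal period.
The date termination becomes effective: 5 calendar days after 26 May 2030 is 31 May 2030.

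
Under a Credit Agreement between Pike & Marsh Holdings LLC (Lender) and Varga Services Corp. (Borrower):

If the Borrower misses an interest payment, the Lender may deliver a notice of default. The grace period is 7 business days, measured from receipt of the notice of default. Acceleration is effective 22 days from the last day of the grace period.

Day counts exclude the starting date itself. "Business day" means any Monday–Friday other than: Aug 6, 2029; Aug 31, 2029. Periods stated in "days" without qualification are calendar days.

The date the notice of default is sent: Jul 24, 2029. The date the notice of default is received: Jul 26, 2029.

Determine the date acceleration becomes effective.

The last day of the grace period: counting 7 business days from Thursday, Jul 26, 2029 (Jul 27, Jul 30, Jul 31, Aug 1, Aug 2, Aug 3, Aug 7, skipping weekends and the listed holiday on Aug 6) reaches Tuesday, Aug 7, 2029.
Adding 22 calendar days to Aug 7, 2029 gives Aug 29, 2029, which is the date acceleration becomes effective.

Aug 29, 2029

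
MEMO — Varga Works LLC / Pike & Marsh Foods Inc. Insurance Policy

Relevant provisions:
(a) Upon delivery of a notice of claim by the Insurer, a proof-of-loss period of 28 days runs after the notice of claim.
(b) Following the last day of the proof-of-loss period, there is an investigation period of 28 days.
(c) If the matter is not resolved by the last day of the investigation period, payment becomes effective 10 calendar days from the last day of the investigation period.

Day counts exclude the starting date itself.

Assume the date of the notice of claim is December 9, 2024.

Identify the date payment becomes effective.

February 13, 2025

The last day of the proof-of-loss period: December 9, 2024 + 28 days = January 6, 2025.
The last day of the investigation period: January 6, 2025 + 28 days = February 3, 2025.
Adding 10 calendar days to February 3, 2025 gives February 13, 2025, which is the date payment becomes effective.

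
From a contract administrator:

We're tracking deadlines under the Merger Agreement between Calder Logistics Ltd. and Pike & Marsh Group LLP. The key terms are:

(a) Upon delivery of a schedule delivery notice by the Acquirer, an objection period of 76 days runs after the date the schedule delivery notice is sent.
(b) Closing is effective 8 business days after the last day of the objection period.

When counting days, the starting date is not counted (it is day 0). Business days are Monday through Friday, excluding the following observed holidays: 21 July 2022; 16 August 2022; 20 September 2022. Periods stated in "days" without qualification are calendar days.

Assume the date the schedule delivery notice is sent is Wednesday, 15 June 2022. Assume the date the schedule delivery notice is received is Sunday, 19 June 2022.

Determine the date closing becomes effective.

The last day of the objection period: 15 June 2022 + 76 days = 30 August 2022.
From Tuesday, 30 August 2022, 8 business days (Aug 31, Sep 1, Sep 2, Sep 5, Sep 6, Sep 7, Sep 8, Sep 9, skipping weekends) brings us to Friday, 9 September 2022, which is the date closing becomes effective.

9 September 2022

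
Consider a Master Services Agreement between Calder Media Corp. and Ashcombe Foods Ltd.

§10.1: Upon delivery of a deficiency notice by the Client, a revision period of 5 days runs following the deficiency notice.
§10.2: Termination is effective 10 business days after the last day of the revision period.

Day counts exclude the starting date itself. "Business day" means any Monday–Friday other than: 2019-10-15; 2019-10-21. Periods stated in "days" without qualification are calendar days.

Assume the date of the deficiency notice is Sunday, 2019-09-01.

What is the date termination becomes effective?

2019-09-20

The last day of the revision period: 2019-09-01 + 5 days = 2019-09-06.
The date termination becomes effective: counting 10 business days from Friday, 2019-09-06 (Sep 9, Sep 10, Sep 11, Sep 12, Sep 13, Sep 16, Sep 17, Sep 18, Sep 19, Sep 20, skipping weekends) reaches Friday, 2019-09-20.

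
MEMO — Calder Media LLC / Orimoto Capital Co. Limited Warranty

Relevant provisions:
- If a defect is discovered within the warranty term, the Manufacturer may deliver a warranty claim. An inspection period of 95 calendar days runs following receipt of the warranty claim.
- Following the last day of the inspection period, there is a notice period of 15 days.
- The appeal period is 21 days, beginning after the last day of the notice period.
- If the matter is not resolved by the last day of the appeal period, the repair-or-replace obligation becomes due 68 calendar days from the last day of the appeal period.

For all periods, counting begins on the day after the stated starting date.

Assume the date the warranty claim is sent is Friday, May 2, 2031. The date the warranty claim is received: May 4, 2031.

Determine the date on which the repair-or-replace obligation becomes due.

The last day of the inspection period: 95 calendar days after May 4, 2031 is Aug 7, 2031.
The last day of the notice period: 15 calendar days after Aug 7, 2031 is Aug 22, 2031.
Adding 21 calendar days to Aug 22, 2031 gives Sep 12, 2031, which is the last day of the appeal period.
The date on which the repair-or-replace obligation becomes due: Sep 12, 2031 + 68 days = Nov 19, 2031.

Nov 19, 2031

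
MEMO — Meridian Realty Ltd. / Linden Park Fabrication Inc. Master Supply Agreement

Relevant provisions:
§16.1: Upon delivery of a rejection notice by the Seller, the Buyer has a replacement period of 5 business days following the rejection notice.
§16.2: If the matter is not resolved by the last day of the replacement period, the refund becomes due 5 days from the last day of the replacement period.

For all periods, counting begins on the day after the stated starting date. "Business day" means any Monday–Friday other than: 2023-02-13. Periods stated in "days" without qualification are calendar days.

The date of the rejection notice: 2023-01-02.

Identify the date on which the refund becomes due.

The last day of the replacement period: 5 business days after Monday, 2023-01-02, skipping weekends — Jan 3, Jan 4, Jan 5, Jan 6, Jan 9 — lands on Monday, 2023-01-09.
Adding 5 calendar days to 2023-01-09 gives 2023-01-14, which is the date on which the refund becomes due.

2023-01-14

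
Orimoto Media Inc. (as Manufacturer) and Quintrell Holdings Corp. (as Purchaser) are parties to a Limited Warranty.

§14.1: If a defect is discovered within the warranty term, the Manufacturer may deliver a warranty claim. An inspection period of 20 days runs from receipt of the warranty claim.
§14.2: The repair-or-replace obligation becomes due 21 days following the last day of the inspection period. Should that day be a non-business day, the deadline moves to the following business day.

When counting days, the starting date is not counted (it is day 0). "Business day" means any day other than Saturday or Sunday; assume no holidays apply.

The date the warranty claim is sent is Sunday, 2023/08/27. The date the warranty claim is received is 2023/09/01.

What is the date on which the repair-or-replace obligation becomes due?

The last day of the inspection period: 20 calendar days after 2023/09/01 is 2023/09/21.
The date on which the repair-or-replace obligation becomes due: 2023/09/21 + 21 days = 2023/10/12. 2023/10/12 is a Thursday, so no roll-forward applies.

2023/10/12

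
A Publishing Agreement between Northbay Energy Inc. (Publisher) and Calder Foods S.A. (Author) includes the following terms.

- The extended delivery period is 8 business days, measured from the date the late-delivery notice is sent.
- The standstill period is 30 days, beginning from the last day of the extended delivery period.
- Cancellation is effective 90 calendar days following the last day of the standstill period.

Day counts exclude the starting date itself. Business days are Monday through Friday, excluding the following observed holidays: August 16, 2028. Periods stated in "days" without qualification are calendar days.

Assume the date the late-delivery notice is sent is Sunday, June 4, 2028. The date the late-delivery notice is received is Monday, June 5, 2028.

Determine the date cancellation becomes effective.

October 12, 2028

From Sunday, June 4, 2028, 8 business days (Jun 5, Jun 6, Jun 7, Jun 8, Jun 9, Jun 12, Jun 13, Jun 14, skipping weekends) brings us to Wednesday, June 14, 2028, which is the last day of the extended delivery period.
The last day of the standstill period: June 14, 2028 + 30 days = July 14, 2028.
The date cancellation becomes effective: 90 calendar days after July 14, 2028 is October 12, 2028.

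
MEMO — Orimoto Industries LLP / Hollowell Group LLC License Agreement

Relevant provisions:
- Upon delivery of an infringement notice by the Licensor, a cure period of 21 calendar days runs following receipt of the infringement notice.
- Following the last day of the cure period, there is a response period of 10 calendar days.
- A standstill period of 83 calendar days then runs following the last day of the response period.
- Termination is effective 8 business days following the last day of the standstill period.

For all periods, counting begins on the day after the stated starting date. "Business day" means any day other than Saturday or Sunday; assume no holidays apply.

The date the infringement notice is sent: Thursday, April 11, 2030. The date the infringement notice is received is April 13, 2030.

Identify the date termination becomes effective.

August 15, 2030

The last day of the cure period: 21 calendar days after April 13, 2030 is May 4, 2030.
The last day of the response period: May 4, 2030 + 10 days = May 14, 2030.
The last day of the standstill period: May 14, 2030 + 83 days = August 5, 2030.
The date termination becomes effective: 8 business days after Monday, August 5, 2030, skipping weekends — Aug 6, Aug 7, Aug 8, Aug 9, Aug 12, Aug 13, Aug 14, Aug 15 — lands on Thursday, August 15, 2030.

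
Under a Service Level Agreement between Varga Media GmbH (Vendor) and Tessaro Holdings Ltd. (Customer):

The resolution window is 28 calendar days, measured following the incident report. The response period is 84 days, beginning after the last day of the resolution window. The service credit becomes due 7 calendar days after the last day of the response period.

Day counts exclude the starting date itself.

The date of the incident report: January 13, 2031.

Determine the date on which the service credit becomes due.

The last day of the resolution window: January 13, 2031 + 28 days = February 10, 2031.
Adding 84 calendar days to February 10, 2031 gives May 5, 2031, which is the last day of the response period.
The date on which the service credit becomes due: May 5, 2031 + 7 days = May 12, 2031.

May 12, 2031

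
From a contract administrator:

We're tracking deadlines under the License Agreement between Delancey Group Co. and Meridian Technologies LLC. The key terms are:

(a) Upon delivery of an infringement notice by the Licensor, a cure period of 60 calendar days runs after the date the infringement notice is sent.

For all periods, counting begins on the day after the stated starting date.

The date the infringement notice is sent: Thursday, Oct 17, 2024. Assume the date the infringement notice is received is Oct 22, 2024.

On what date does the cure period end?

The last day of the cure period: 60 calendar days after Oct 17, 2024 is Dec 16, 2024.

Dec 16, 2024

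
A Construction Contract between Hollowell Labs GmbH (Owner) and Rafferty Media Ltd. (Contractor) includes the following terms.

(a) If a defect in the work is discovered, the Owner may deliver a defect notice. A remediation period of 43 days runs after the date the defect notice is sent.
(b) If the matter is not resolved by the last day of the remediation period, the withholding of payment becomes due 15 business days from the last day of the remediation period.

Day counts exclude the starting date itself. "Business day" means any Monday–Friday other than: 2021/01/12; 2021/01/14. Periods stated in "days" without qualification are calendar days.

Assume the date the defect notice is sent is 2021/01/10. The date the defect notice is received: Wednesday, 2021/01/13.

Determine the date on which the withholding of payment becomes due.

Adding 43 calendar days to 2021/01/10 gives 2021/02/22, which is the last day of the remediation period.
The date on which the withholding of payment becomes due: counting 15 business days from Monday, 2021/02/22 (Feb 23, Feb 24, Feb 25, Feb 26, …, Mar 11, Mar 12, Mar 15, skipping weekends) reaches Monday, 2021/03/15.

2021/03/15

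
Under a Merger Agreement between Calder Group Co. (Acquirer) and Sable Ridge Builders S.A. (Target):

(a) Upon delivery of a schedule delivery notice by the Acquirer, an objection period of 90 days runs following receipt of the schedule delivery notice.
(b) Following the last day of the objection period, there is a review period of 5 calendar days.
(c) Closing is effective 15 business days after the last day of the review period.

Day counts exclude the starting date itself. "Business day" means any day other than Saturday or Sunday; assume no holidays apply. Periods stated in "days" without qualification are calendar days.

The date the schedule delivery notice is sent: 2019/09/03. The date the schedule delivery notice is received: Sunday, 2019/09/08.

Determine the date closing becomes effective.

2020/01/02

Adding 90 calendar days to 2019/09/08 gives 2019/12/07, which is the last day of the objection period.
The last day of the review period: 5 calendar days after 2019/12/07 is 2019/12/12.
From Thursday, 2019/12/12, 15 business days (Dec 13, Dec 16, Dec 17, Dec 18, …, Dec 31, Jan 1, Jan 2, skipping weekends) brings us to Thursday, 2020/01/02, which is the date closing becomes effective.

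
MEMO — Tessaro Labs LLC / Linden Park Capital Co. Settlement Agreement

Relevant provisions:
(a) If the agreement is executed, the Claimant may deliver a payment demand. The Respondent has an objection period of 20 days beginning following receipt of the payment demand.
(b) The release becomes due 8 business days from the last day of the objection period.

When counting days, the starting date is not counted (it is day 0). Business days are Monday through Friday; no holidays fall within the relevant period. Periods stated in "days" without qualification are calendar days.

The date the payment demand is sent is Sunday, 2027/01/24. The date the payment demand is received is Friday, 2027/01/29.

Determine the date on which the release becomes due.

The last day of the objection period: 2027/01/29 + 20 days = 2027/02/18.
The date on which the release becomes due: 8 business days after Thursday, 2027/02/18, skipping weekends — Feb 19, Feb 22, Feb 23, Feb 24, Feb 25, Feb 26, Mar 1, Mar 2 — lands on Tuesday, 2027/03/02.

2027/03/02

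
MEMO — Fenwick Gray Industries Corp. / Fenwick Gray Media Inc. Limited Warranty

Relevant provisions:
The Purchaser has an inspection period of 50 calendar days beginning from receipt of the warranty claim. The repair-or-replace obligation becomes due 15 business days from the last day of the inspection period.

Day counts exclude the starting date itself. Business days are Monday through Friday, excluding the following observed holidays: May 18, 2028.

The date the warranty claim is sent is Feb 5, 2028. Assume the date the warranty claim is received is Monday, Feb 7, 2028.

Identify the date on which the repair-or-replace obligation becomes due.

Apr 18, 2028

The last day of the inspection period: Feb 7, 2028 + 50 days = Mar 28, 2028.
The date on which the repair-or-replace obligation becomes due: 15 business days after Tuesday, Mar 28, 2028, skipping weekends — Mar 29, Mar 30, Mar 31, Apr 3, …, Apr 14, Apr 17, Apr 18 — lands on Tuesday, Apr 18, 2028.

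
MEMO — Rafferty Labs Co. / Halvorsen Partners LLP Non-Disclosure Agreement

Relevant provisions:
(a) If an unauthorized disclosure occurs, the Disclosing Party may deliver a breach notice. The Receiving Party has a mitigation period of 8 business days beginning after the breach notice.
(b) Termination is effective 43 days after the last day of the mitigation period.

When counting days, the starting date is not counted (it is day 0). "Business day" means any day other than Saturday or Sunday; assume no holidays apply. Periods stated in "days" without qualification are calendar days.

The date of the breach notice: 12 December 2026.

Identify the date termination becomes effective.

4 February 2027

The last day of the mitigation period: counting 8 business days from Saturday, 12 December 2026 (Dec 14, Dec 15, Dec 16, Dec 17, Dec 18, Dec 21, Dec 22, Dec 23, skipping weekends) reaches Wednesday, 23 December 2026.
The date termination becomes effective: 43 calendar days after 23 December 2026 is 4 February 2027.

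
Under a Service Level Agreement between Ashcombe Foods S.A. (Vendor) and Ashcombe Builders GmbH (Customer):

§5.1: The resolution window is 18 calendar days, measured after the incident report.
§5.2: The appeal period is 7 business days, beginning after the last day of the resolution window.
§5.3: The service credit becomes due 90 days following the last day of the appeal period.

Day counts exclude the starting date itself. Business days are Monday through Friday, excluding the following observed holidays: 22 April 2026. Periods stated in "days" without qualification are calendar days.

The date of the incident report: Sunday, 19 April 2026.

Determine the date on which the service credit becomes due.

16 August 2026

The last day of the resolution window: 18 calendar days after 19 April 2026 is 7 May 2026.
From Thursday, 7 May 2026, 7 business days (May 8, May 11, May 12, May 13, May 14, May 15, May 18, skipping weekends) brings us to Monday, 18 May 2026, which is the last day of the appeal period.
The date on which the service credit becomes due: 90 calendar days after 18 May 2026 is 16 August 2026.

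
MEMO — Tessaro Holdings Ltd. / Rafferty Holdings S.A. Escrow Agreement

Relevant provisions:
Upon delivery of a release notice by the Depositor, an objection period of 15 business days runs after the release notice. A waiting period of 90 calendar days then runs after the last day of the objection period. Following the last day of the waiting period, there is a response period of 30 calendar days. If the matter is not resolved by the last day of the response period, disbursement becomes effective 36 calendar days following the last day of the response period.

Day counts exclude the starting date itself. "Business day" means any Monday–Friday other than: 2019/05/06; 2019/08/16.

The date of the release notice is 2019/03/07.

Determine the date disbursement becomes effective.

2019/08/31

From Thursday, 2019/03/07, 15 business days (Mar 8, Mar 11, Mar 12, Mar 13, …, Mar 26, Mar 27, Mar 28, skipping weekends) brings us to Thursday, 2019/03/28, which is the last day of the objection period.
Adding 90 calendar days to 2019/03/28 gives 2019/06/26, which is the last day of the waiting period.
Adding 30 calendar days to 2019/06/26 gives 2019/07/26, which is the last day of the response period.
The date disbursement becomes effective: 36 calendar days after 2019/07/26 is 2019/08/31.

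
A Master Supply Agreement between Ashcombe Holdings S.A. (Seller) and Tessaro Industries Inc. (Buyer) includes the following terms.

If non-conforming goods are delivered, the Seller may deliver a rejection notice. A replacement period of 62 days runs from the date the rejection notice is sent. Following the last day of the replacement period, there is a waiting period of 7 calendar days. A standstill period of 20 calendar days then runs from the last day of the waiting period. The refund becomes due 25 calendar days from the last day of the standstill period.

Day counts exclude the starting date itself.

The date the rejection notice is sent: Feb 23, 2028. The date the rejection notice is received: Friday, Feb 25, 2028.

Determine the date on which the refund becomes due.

Jun 16, 2028

Adding 62 calendar days to Feb 23, 2028 gives Apr 25, 2028, which is the last day of the replacement period.
The last day of the waiting period: 7 calendar days after Apr 25, 2028 is May 2, 2028.
Adding 20 calendar days to May 2, 2028 gives May 22, 2028, which is the last day of the standstill period.
The date on which the refund becomes due: May 22, 2028 + 25 days = Jun 16, 2028.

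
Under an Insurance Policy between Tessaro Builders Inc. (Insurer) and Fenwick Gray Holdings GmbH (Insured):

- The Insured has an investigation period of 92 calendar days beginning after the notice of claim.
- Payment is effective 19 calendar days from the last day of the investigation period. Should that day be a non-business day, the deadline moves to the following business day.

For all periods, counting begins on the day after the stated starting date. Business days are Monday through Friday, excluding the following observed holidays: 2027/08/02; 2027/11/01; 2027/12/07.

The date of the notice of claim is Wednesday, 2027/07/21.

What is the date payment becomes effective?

2027/11/09

The last day of the investigation period: 92 calendar days after 2027/07/21 is 2027/10/21.
Adding 19 calendar days to 2027/10/21 gives 2027/11/09, which is the date payment becomes effective. 2027/11/09 is a Tuesday and is not a listed holiday, so no roll-forward applies.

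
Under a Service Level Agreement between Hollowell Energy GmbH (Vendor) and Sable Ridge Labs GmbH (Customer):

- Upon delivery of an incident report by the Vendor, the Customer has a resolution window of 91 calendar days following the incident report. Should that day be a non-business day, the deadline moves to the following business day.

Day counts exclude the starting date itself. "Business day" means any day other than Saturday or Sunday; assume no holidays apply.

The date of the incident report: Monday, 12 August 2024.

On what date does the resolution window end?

11 November 2024

The last day of the resolution window: 12 August 2024 + 91 days = 11 November 2024. 11 November 2024 is a Monday, so no roll-forward applies.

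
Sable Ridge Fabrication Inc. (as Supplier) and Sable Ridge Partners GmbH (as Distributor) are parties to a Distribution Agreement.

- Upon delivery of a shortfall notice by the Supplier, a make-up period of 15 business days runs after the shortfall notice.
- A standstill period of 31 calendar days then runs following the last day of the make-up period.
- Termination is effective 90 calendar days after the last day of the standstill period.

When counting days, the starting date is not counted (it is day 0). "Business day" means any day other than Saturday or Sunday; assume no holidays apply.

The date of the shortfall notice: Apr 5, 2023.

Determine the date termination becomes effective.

Aug 25, 2023

From Wednesday, Apr 5, 2023, 15 business days (Apr 6, Apr 7, Apr 10, Apr 11, …, Apr 24, Apr 25, Apr 26, skipping weekends) brings us to Wednesday, Apr 26, 2023, which is the last day of the make-up period.
The last day of the standstill period: 31 calendar days after Apr 26, 2023 is May 27, 2023.
The date termination becomes effective: May 27, 2023 + 90 days = Aug 25, 2023.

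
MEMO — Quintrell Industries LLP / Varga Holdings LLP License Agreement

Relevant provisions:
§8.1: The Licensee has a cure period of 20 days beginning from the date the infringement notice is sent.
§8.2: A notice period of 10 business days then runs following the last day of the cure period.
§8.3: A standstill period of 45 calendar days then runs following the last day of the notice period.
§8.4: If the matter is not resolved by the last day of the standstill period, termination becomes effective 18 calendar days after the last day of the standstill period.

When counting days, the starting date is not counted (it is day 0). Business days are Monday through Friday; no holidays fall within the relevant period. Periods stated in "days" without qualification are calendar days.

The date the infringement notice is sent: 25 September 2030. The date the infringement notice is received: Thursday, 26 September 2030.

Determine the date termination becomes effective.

31 December 2030

Adding 20 calendar days to 25 September 2030 gives 15 October 2030, which is the last day of the cure period.
The last day of the notice period: 10 business days after Tuesday, 15 October 2030, skipping weekends — Oct 16, Oct 17, Oct 18, Oct 21, Oct 22, Oct 23, Oct 24, Oct 25, Oct 28, Oct 29 — lands on Tuesday, 29 October 2030.
The last day of the standstill period: 45 calendar days after 29 October 2030 is 13 December 2030.
The date termination becomes effective: 13 December 2030 + 18 days = 31 December 2030.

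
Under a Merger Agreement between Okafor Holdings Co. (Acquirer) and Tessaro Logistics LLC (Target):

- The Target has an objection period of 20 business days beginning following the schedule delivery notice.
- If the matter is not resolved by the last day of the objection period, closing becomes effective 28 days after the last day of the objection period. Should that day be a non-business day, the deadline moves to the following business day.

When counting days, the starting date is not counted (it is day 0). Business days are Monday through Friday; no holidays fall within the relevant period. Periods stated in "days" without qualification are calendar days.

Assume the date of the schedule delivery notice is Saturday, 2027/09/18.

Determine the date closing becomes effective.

2027/11/12

From Saturday, 2027/09/18, 20 business days (Sep 20, Sep 21, Sep 22, Sep 23, …, Oct 13, Oct 14, Oct 15, skipping weekends) brings us to Friday, 2027/10/15, which is the last day of the objection period.
The date closing becomes effective: 28 calendar days after 2027/10/15 is 2027/11/12. 2027/11/12 is a Friday, so no roll-forward applies.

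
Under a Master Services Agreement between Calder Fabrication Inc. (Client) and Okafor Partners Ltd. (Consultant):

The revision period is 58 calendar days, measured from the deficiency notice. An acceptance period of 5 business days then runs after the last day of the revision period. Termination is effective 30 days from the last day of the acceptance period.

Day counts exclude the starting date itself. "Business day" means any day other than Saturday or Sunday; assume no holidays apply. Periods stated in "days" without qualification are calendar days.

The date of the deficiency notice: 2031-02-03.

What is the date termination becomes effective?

2031-05-09

The last day of the revision period: 58 calendar days after 2031-02-03 is 2031-04-02.
The last day of the acceptance period: counting 5 business days from Wednesday, 2031-04-02 (Apr 3, Apr 4, Apr 7, Apr 8, Apr 9, skipping weekends) reaches Wednesday, 2031-04-09.
The date termination becomes effective: 30 calendar days after 2031-04-09 is 2031-05-09.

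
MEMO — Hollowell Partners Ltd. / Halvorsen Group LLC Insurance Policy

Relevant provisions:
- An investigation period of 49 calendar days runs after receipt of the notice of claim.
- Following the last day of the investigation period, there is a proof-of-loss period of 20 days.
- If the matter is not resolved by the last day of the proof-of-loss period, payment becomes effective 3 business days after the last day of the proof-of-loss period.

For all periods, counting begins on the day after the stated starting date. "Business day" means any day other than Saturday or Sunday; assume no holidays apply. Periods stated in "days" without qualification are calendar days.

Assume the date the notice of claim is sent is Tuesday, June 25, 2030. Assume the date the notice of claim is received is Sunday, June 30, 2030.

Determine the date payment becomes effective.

The last day of the investigation period: June 30, 2030 + 49 days = August 18, 2030.
The last day of the proof-of-loss period: 20 calendar days after August 18, 2030 is September 7, 2030.
From Saturday, September 7, 2030, 3 business days (Sep 9, Sep 10, Sep 11, skipping weekends) brings us to Wednesday, September 11, 2030, which is the date payment becomes effective.

September 11, 2030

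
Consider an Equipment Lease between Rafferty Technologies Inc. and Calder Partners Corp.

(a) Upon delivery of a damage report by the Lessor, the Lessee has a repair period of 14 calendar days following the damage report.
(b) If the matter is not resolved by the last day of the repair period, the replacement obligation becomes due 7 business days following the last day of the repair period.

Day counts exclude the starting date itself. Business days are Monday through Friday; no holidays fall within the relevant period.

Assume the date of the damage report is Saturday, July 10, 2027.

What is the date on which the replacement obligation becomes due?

August 3, 2027

The last day of the repair period: 14 calendar days after July 10, 2027 is July 24, 2027.
The date on which the replacement obligation becomes due: counting 7 business days from Saturday, July 24, 2027 (Jul 26, Jul 27, Jul 28, Jul 29, Jul 30, Aug 2, Aug 3, skipping weekends) reaches Tuesday, August 3, 2027.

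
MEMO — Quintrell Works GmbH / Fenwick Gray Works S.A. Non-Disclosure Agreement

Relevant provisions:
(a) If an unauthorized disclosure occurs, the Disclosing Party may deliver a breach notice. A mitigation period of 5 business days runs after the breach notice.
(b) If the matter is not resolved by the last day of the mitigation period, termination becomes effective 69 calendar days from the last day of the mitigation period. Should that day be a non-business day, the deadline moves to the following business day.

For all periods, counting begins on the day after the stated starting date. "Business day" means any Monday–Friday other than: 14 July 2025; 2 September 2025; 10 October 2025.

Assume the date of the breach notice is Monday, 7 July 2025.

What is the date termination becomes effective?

22 September 2025

The last day of the mitigation period: 5 business days after Monday, 7 July 2025, skipping weekends and the listed holiday on Jul 14 — Jul 8, Jul 9, Jul 10, Jul 11, Jul 15 — lands on Tuesday, 15 July 2025.
The date termination becomes effective: 15 July 2025 + 69 days = 22 September 2025. 22 September 2025 is a Monday and is not a listed holiday, so no roll-forward applies.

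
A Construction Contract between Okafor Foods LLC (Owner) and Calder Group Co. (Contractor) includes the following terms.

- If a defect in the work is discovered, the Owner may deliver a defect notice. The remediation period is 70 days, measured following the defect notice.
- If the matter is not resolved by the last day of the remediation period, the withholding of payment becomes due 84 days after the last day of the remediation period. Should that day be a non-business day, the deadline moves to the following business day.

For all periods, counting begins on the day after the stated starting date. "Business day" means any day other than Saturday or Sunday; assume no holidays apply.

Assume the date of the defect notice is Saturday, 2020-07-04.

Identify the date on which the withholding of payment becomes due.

Adding 70 calendar days to 2020-07-04 gives 2020-09-12, which is the last day of the remediation period.
Adding 84 calendar days to 2020-09-12 gives 2020-12-05, which is the date on which the withholding of payment becomes due. That falls on a Saturday, so it rolls to the next business day, Monday, 2020-12-07.

2020-12-07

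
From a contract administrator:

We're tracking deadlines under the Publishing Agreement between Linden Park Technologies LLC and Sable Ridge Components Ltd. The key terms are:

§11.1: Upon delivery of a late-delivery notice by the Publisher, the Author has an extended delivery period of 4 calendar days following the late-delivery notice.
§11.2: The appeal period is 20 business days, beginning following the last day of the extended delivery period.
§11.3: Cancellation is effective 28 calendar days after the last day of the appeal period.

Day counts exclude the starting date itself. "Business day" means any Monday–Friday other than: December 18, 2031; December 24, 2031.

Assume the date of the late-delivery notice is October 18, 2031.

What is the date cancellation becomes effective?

The last day of the extended delivery period: 4 calendar days after October 18, 2031 is October 22, 2031.
From Wednesday, October 22, 2031, 20 business days (Oct 23, Oct 24, Oct 27, Oct 28, …, Nov 17, Nov 18, Nov 19, skipping weekends) brings us to Wednesday, November 19, 2031, which is the last day of the appeal period.
Adding 28 calendar days to November 19, 2031 gives December 17, 2031, which is the date cancellation becomes effective.

December 17, 2031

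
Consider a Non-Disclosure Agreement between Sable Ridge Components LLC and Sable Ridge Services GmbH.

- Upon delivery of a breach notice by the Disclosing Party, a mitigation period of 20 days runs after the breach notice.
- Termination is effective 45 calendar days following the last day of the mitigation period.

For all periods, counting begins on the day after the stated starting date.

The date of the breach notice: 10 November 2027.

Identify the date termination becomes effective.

The last day of the mitigation period: 10 November 2027 + 20 days = 30 November 2027.
Adding 45 calendar days to 30 November 2027 gives 14 January 2028, which is the date termination becomes effective.

14 January 2028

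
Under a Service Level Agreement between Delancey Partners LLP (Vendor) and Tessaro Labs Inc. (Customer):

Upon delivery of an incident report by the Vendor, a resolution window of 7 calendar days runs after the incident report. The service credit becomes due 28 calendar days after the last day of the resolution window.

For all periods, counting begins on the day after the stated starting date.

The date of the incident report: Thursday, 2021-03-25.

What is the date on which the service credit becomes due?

2021-04-29

The last day of the resolution window: 7 calendar days after 2021-03-25 is 2021-04-01.
The date on which the service credit becomes due: 2021-04-01 + 28 days = 2021-04-29.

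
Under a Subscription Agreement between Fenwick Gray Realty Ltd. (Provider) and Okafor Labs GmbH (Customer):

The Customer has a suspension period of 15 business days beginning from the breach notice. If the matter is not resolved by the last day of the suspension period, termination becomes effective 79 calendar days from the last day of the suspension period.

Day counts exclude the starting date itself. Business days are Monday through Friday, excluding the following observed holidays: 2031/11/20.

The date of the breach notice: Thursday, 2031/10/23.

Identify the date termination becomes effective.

2032/01/31

From Thursday, 2031/10/23, 15 business days (Oct 24, Oct 27, Oct 28, Oct 29, …, Nov 11, Nov 12, Nov 13, skipping weekends) brings us to Thursday, 2031/11/13, which is the last day of the suspension period.
The date termination becomes effective: 79 calendar days after 2031/11/13 is 2032/01/31.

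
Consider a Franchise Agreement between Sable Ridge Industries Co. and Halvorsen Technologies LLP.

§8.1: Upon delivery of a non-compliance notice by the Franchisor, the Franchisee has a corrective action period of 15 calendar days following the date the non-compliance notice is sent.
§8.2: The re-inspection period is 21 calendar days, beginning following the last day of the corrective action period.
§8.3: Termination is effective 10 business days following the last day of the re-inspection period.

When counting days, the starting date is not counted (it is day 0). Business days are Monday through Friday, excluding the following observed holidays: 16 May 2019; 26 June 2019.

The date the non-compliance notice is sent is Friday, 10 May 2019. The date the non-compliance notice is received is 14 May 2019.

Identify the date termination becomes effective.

1 July 2019

The last day of the corrective action period: 10 May 2019 + 15 days = 25 May 2019.
Adding 21 calendar days to 25 May 2019 gives 15 June 2019, which is the last day of the re-inspection period.
From Saturday, 15 June 2019, 10 business days (Jun 17, Jun 18, Jun 19, Jun 20, Jun 21, Jun 24, Jun 25, Jun 27, Jun 28, Jul 1, skipping weekends and the listed holiday on Jun 26) brings us to Monday, 1 July 2019, which is the date termination becomes effective.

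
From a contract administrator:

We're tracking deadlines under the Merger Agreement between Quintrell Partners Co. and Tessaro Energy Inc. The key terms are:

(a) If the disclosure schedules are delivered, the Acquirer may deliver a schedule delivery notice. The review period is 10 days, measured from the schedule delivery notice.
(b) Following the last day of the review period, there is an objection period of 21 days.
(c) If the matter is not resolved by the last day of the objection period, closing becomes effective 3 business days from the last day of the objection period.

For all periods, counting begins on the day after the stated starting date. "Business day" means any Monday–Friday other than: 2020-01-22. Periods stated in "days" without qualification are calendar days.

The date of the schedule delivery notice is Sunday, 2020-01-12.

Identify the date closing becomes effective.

2020-02-17

The last day of the review period: 10 calendar days after 2020-01-12 is 2020-01-22.
The last day of the objection period: 2020-01-22 + 21 days = 2020-02-12.
The date closing becomes effective: counting 3 business days from Wednesday, 2020-02-12 (Feb 13, Feb 14, Feb 17, skipping weekends) reaches Monday, 2020-02-17.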